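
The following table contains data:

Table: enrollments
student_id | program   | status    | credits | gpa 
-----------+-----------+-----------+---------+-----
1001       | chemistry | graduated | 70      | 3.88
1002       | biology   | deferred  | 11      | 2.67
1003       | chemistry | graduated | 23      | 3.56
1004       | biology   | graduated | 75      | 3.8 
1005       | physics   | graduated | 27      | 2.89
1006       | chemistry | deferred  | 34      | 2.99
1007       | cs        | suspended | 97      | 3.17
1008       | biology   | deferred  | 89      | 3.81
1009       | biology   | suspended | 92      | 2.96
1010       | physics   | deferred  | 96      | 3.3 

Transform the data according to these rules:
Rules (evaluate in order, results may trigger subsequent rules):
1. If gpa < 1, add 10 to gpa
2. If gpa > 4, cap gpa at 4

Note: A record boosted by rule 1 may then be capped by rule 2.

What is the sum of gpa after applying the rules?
33.03

Step 1: Apply rule 1 to records with gpa < 1
  - 0 records get bonus of 10
  - Of these, 0 records then exceed 4 and get capped
Step 2: Apply rule 2 to records with gpa > 4
  - 0 records (original) are capped
Step 3: Calculate final sum = 33.03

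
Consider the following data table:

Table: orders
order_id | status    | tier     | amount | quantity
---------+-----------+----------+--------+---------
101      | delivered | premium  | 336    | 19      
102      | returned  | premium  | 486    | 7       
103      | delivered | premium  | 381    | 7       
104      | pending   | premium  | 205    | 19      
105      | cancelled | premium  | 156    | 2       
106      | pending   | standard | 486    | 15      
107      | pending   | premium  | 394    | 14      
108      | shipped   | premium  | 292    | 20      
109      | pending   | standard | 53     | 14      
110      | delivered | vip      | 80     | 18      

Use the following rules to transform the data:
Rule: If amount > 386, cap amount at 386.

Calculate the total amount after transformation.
2661

Step 1: 3 records have amount > 386
Step 2: These records originally summed to 1366
Step 3: After capping: 3 × 386 = 1158
Step 4: Unaffected records sum: 1503
Step 5: Final sum = 1158 + 1503 = 2661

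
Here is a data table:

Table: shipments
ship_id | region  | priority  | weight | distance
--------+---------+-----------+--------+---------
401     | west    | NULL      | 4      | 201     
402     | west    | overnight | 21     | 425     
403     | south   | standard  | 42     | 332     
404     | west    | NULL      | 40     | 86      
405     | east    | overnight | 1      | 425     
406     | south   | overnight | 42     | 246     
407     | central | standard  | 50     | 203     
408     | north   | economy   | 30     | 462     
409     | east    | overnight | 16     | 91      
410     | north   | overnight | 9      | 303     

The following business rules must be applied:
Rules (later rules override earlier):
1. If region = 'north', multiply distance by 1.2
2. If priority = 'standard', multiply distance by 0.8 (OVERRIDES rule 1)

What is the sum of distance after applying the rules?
2820.0

Step 1: Rule 2 takes priority for records with priority = 'standard'
  - 2 records: 535 × 0.8 = 428.0
Step 2: Rule 1 applies to remaining records with region = 'north'
  - 2 records: 765 × 1.2 = 918.0
Step 3: Other records unchanged: 1474
Step 4: Final sum = 428.0 + 918.0 + 1474 = 2820.0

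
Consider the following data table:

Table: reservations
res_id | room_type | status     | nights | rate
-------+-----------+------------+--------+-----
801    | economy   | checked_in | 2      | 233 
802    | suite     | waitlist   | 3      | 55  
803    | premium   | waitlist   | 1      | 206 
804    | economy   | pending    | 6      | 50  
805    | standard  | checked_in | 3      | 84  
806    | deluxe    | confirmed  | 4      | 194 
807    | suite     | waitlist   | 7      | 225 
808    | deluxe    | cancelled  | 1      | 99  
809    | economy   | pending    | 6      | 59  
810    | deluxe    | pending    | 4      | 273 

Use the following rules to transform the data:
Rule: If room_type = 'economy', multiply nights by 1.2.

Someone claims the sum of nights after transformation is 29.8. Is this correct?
No, the correct result is 39.8.

Step 1: Calculate the correct sum after transformation
Step 2: Apply multiplier 1.2 to records where room_type = 'economy'
Step 3: Correct result = 39.8
Step 4: Claimed result = 29.8
Step 5: 39.8 ≠ 29.8
Conclusion: The claimed result is incorrect. The correct answer is 39.8.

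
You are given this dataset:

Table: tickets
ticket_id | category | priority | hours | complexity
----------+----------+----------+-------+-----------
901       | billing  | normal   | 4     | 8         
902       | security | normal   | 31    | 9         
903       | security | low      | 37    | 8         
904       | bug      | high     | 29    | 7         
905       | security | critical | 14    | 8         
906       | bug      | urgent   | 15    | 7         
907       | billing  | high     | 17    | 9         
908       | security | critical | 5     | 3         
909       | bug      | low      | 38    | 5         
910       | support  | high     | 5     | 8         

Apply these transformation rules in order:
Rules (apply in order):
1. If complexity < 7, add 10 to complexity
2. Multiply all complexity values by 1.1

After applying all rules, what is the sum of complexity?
101.2

Step 1: Apply Rule 1 - Add 10 to records with complexity < 7
  - 2 records affected: 8 + (2 × 10) = 28
  - Unaffected records: 64
  - Sum after Rule 1: 92
Step 2: Apply Rule 2 - Multiply all by 1.1
  - 92 × 1.1 = 101.2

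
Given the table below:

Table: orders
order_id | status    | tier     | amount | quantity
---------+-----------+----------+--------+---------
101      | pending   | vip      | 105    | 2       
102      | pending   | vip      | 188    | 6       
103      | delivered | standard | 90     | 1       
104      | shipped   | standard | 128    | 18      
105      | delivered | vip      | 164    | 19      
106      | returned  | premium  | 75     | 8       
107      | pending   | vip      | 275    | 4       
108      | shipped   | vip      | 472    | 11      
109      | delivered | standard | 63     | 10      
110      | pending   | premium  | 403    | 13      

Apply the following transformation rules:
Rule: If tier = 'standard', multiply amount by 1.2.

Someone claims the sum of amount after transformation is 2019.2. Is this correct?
Yes, the result is correct.

Step 1: Calculate the correct sum after transformation
Step 2: Apply multiplier 1.2 to records where tier = 'standard'
Step 3: Correct result = 2019.2
Step 4: Claimed result = 2019.2
Step 5: 2019.2 = 2019.2 ✓
Conclusion: The claimed result is correct.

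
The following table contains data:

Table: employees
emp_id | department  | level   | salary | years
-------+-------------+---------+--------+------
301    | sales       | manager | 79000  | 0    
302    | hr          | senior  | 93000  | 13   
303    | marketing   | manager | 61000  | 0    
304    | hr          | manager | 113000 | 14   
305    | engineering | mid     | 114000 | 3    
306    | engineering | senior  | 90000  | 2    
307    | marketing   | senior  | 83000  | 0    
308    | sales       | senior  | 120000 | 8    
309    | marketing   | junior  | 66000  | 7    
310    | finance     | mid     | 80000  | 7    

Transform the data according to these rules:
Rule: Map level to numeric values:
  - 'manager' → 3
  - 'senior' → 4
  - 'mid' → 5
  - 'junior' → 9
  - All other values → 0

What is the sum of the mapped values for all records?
44

Step 1: Apply mapping to each record
Step 2: Count by status:
  'manager': 3 records × 3 = 9
  'senior': 4 records × 4 = 16
  'mid': 2 records × 5 = 10
  'junior': 1 records × 9 = 9
Step 3: Sum all mapped values = 44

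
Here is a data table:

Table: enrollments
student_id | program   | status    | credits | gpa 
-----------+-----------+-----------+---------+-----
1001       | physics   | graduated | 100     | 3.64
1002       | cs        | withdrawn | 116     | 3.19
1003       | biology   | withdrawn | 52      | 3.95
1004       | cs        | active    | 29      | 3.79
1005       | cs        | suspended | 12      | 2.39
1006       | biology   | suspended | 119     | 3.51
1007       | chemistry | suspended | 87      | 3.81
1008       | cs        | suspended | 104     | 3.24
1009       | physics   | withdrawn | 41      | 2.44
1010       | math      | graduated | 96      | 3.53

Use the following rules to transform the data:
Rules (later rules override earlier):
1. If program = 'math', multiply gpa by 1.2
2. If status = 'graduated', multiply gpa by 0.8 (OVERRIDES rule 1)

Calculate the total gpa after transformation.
32.06

Step 1: Rule 2 takes priority for records with status = 'graduated'
  - 2 records: 7.17 × 0.8 = 5.74
Step 2: Rule 1 applies to remaining records with program = 'math'
  - 0 records: 0 × 1.2 = 0.0
Step 3: Other records unchanged: 26.32
Step 4: Final sum = 5.74 + 0.0 + 26.32 = 32.06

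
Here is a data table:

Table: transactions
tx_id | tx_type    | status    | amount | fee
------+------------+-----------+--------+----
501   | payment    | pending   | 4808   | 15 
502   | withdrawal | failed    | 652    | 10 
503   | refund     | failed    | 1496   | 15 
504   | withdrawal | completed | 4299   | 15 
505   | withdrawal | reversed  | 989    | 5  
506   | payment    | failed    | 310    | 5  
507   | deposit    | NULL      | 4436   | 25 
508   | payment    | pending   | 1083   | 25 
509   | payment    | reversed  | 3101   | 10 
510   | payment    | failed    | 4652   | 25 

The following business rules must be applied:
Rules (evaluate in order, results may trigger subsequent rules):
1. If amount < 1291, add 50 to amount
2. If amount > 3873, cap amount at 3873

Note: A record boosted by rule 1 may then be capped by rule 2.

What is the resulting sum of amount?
23323

Step 1: Apply rule 1 to records with amount < 1291
  - 4 records get bonus of 50
  - Of these, 0 records then exceed 3873 and get capped
Step 2: Apply rule 2 to records with amount > 3873
  - 4 records (original) are capped
Step 3: Calculate final sum = 23323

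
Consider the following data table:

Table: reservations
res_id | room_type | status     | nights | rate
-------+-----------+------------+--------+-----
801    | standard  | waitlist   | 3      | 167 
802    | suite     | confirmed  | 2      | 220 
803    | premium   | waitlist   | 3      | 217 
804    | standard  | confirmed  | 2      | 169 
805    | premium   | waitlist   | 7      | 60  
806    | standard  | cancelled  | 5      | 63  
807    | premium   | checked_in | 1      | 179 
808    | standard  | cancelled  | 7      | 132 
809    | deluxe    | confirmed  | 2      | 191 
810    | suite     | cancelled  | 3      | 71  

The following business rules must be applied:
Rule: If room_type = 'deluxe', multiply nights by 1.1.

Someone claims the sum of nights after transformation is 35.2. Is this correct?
Yes, the result is correct.

Step 1: Calculate the correct sum after transformation
Step 2: Apply multiplier 1.1 to records where room_type = 'deluxe'
Step 3: Correct result = 35.2
Step 4: Claimed result = 35.2
Step 5: 35.2 = 35.2 ✓
Conclusion: The claimed result is correct.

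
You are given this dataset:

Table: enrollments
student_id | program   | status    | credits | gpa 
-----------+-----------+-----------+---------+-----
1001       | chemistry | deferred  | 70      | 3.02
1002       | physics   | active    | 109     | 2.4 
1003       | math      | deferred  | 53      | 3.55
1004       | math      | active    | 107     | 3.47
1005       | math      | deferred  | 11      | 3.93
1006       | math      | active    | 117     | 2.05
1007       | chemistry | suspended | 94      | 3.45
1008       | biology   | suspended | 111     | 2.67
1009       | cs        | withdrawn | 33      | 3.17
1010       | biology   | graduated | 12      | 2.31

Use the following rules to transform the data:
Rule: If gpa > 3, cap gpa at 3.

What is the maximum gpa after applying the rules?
3

Step 1: Original maximum gpa = 3.93
Step 2: Apply cap at 3
Step 3: 6 records had gpa > 3 and were capped
Step 4: Maximum after transformation = 3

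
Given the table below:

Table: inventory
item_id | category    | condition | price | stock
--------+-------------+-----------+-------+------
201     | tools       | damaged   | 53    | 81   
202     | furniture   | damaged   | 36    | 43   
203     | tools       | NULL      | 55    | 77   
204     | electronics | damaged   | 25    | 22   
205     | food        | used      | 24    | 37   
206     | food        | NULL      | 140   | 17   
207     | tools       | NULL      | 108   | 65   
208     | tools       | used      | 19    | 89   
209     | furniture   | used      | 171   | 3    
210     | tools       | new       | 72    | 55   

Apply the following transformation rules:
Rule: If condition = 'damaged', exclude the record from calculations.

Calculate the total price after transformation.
589

Step 1: Identify records where condition = 'damaged'
Step 2: The excluded records sum to 114
Step 3: Original total price = 703
Step 4: Remaining total = 703 - 114 = 589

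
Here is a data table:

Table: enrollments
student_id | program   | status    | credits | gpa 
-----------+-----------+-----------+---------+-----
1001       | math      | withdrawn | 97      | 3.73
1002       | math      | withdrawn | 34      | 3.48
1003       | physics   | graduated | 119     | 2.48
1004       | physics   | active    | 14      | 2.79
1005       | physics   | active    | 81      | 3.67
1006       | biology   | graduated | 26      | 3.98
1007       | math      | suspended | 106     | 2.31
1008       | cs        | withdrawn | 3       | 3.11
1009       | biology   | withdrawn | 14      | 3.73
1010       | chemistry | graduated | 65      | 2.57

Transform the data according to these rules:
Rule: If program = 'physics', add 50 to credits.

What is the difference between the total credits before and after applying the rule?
150

Step 1: Original sum of credits = 559
Step 2: 3 records have program = 'physics'
Step 3: Each affected record changes by 50
Step 4: Total change = 3 × 50 = 150
Step 5: New sum = 559 + 150 = 709
Step 6: Difference = |709 - 559| = 150
        (Sum increased by 150)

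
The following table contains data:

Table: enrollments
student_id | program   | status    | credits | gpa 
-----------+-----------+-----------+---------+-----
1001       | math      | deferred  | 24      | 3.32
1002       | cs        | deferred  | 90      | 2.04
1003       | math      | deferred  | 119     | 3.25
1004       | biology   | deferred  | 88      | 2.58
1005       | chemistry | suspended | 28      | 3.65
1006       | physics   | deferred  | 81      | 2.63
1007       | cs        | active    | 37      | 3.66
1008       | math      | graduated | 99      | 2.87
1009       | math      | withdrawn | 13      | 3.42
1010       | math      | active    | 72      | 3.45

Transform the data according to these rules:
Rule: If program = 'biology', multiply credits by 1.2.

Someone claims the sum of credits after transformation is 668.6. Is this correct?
Yes, the result is correct.

Step 1: Calculate the correct sum after transformation
Step 2: Apply multiplier 1.2 to records where program = 'biology'
Step 3: Correct result = 668.6
Step 4: Claimed result = 668.6
Step 5: 668.6 = 668.6 ✓
Conclusion: The claimed result is correct.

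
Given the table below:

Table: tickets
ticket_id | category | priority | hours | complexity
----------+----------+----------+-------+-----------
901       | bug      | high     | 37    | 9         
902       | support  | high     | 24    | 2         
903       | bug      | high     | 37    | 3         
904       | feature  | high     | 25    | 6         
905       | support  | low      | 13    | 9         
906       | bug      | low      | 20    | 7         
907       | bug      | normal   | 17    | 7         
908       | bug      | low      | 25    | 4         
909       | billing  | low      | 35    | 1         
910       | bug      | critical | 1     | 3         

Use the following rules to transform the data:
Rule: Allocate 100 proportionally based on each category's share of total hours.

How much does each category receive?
billing: 14.96, bug: 58.55, feature: 10.68, support: 15.81

Step 1: Calculate total hours = 234
Step 2: Calculate each category's proportion:
  billing: 35/234 = 14.96% → 14.96
  bug: 137/234 = 58.55% → 58.55
  feature: 25/234 = 10.68% → 10.68
  support: 37/234 = 15.81% → 15.81
Step 3: Verify: sum of allocations ≈ 100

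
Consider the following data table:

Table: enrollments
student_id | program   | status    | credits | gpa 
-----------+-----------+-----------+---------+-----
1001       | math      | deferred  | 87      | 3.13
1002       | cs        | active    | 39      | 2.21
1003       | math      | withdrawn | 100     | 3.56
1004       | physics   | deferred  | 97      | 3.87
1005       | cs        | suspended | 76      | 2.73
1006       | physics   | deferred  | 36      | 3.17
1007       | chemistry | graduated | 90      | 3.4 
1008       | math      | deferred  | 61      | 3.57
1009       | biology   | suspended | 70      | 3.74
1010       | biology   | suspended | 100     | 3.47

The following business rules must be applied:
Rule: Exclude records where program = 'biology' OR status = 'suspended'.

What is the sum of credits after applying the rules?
510

Step 1: Find records where program = 'biology' OR status = 'suspended'
Step 2: 3 records match, summing to 246
Step 3: Original sum: 756
Step 4: Remaining sum = 756 - 246 = 510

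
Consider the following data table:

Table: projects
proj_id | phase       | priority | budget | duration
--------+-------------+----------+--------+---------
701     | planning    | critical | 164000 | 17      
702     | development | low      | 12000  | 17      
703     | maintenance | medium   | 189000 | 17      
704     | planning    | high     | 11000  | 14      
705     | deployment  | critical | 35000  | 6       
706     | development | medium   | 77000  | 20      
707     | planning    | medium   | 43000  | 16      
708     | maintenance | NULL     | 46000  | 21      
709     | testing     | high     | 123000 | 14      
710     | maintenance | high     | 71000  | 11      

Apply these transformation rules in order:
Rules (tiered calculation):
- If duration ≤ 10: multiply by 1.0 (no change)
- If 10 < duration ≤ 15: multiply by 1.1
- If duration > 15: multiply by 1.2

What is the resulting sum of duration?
178.5

Step 1: Tier 1 (duration ≤ 10): 1 records, sum = 6 × 1.0 = 6.0
Step 2: Tier 2 (10 < duration ≤ 15): 3 records, sum = 39 × 1.1 = 42.9
Step 3: Tier 3 (duration > 15): 6 records, sum = 108 × 1.2 = 129.6
Step 4: Final sum = 6.0 + 42.9 + 129.6 = 178.5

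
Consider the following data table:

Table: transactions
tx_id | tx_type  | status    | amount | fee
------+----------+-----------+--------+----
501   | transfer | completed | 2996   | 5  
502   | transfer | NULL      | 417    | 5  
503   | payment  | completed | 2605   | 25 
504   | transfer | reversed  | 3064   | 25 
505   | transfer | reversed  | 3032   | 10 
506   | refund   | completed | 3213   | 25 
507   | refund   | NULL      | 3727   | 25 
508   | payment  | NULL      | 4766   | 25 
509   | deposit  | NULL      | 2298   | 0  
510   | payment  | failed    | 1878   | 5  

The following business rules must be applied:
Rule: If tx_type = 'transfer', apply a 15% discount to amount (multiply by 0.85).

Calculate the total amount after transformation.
26569.65

Step 1: Records with tx_type = 'transfer' have total amount = 9509
Step 2: Apply multiplier: 9509 × 0.85 = 8082.65
Step 3: Other records total: 18487
Step 4: Final sum = 8082.65 + 18487 = 26569.65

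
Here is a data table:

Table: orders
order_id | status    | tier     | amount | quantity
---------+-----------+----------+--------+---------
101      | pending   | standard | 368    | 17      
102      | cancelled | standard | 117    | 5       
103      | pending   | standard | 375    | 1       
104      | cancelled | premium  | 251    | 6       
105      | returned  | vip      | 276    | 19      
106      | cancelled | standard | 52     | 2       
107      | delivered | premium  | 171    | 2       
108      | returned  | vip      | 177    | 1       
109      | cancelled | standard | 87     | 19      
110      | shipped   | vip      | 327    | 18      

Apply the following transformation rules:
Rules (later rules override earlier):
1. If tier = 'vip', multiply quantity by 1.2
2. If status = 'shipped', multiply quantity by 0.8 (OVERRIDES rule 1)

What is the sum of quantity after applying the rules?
90.4

Step 1: Rule 2 takes priority for records with status = 'shipped'
  - 1 records: 18 × 0.8 = 14.4
Step 2: Rule 1 applies to remaining records with tier = 'vip'
  - 2 records: 20 × 1.2 = 24.0
Step 3: Other records unchanged: 52
Step 4: Final sum = 14.4 + 24.0 + 52 = 90.4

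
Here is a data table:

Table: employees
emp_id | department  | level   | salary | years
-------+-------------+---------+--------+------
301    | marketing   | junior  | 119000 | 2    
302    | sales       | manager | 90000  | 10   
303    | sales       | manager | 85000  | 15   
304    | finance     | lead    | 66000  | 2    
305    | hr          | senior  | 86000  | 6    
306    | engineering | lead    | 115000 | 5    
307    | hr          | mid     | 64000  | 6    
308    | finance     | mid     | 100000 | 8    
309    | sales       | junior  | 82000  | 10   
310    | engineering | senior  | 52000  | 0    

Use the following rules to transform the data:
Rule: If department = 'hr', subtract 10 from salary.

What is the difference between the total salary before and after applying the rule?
20

Step 1: Original sum of salary = 859000
Step 2: 2 records have department = 'hr'
Step 3: Each affected record changes by -10
Step 4: Total change = 2 × -10 = -20
Step 5: New sum = 859000 + -20 = 858980
Step 6: Difference = |858980 - 859000| = 20
        (Sum decreased by 20)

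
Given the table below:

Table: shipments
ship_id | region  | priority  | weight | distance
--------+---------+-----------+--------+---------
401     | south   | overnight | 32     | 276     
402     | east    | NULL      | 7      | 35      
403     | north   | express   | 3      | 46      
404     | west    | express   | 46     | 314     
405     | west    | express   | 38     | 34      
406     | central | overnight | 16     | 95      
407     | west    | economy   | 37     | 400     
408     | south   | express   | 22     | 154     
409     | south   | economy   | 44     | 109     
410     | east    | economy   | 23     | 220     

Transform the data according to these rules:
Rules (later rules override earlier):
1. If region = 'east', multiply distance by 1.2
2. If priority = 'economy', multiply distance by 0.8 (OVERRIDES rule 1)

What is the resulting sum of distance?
1544.2

Step 1: Rule 2 takes priority for records with priority = 'economy'
  - 3 records: 729 × 0.8 = 583.2
Step 2: Rule 1 applies to remaining records with region = 'east'
  - 1 records: 35 × 1.2 = 42.0
Step 3: Other records unchanged: 919
Step 4: Final sum = 583.2 + 42.0 + 919 = 1544.2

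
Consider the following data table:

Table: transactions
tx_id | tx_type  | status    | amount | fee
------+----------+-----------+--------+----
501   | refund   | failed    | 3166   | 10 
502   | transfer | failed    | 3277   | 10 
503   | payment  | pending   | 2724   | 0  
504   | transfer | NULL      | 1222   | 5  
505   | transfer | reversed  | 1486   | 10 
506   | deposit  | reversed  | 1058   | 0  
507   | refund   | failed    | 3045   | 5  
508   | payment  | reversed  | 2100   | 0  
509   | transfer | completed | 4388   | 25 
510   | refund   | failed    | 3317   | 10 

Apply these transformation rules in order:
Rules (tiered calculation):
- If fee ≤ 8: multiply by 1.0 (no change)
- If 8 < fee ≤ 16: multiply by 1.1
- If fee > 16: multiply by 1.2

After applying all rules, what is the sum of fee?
84.0

Step 1: Tier 1 (fee ≤ 8): 5 records, sum = 10 × 1.0 = 10.0
Step 2: Tier 2 (8 < fee ≤ 16): 4 records, sum = 40 × 1.1 = 44.0
Step 3: Tier 3 (fee > 16): 1 records, sum = 25 × 1.2 = 30.0
Step 4: Final sum = 10.0 + 44.0 + 30.0 = 84.0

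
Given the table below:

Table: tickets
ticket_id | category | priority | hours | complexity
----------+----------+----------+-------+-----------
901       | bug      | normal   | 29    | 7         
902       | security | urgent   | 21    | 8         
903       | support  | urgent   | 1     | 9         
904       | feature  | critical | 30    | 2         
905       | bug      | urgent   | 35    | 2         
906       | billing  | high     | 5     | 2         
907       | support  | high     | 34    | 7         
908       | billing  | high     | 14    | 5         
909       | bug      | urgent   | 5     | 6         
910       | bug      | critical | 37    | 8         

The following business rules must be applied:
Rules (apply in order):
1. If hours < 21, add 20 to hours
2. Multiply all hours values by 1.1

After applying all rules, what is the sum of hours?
320.1

Step 1: Apply Rule 1 - Add 20 to records with hours < 21
  - 4 records affected: 25 + (4 × 20) = 105
  - Unaffected records: 186
  - Sum after Rule 1: 291
Step 2: Apply Rule 2 - Multiply all by 1.1
  - 291 × 1.1 = 320.1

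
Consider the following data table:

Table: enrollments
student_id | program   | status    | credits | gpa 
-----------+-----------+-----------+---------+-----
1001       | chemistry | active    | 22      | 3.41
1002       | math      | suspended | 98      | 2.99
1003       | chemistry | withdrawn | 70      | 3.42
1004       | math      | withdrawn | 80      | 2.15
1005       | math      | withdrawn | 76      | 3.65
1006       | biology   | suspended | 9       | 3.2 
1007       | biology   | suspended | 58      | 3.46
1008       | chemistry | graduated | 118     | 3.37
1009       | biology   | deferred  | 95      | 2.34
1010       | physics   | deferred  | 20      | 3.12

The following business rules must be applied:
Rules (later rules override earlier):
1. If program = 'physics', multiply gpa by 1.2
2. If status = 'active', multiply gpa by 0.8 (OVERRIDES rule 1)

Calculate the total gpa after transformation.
31.05

Step 1: Rule 2 takes priority for records with status = 'active'
  - 1 records: 3.41 × 0.8 = 2.73
Step 2: Rule 1 applies to remaining records with program = 'physics'
  - 1 records: 3.12 × 1.2 = 3.74
Step 3: Other records unchanged: 24.58
Step 4: Final sum = 2.73 + 3.74 + 24.58 = 31.05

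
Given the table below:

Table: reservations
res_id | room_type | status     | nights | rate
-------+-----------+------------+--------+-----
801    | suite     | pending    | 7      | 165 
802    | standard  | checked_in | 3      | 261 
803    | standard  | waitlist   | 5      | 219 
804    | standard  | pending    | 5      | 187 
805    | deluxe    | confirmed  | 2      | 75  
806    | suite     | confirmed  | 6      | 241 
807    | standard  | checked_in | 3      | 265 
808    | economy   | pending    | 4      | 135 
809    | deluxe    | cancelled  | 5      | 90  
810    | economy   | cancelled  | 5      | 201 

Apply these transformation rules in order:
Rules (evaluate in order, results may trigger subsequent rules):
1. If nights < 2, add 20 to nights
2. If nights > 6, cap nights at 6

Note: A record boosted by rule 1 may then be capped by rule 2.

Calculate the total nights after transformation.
44

Step 1: Apply rule 1 to records with nights < 2
  - 0 records get bonus of 20
  - Of these, 0 records then exceed 6 and get capped
Step 2: Apply rule 2 to records with nights > 6
  - 1 records (original) are capped
Step 3: Calculate final sum = 44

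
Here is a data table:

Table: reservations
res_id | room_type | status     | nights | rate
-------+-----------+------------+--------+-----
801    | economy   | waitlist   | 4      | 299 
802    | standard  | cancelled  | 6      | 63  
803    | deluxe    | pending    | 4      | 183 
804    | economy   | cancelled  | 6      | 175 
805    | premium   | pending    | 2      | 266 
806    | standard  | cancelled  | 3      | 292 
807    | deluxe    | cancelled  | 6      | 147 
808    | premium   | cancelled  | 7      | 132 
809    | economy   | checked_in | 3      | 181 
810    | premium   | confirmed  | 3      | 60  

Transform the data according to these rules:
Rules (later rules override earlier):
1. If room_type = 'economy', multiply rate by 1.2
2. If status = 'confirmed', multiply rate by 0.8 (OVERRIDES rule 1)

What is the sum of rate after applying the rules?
1917.0

Step 1: Rule 2 takes priority for records with status = 'confirmed'
  - 1 records: 60 × 0.8 = 48.0
Step 2: Rule 1 applies to remaining records with room_type = 'economy'
  - 3 records: 655 × 1.2 = 786.0
Step 3: Other records unchanged: 1083
Step 4: Final sum = 48.0 + 786.0 + 1083 = 1917.0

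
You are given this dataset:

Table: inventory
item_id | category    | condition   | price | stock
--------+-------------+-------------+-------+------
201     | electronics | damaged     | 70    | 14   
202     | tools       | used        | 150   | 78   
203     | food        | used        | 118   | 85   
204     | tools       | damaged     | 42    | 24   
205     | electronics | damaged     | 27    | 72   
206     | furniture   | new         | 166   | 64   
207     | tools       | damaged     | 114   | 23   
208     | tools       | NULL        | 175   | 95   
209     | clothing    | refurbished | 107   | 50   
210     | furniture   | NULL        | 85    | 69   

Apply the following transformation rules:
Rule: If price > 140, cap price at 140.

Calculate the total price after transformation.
983

Step 1: 3 records have price > 140
Step 2: These records originally summed to 491
Step 3: After capping: 3 × 140 = 420
Step 4: Unaffected records sum: 563
Step 5: Final sum = 420 + 563 = 983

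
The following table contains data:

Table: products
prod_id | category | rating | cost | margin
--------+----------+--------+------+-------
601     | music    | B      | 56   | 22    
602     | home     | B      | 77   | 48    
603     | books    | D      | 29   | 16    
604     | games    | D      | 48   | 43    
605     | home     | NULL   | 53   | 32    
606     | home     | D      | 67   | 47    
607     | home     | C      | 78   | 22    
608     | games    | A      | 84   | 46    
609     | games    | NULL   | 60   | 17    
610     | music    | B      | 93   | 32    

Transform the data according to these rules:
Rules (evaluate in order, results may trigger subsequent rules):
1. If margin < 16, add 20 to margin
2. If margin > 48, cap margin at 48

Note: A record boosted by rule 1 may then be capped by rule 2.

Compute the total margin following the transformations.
325

Step 1: Apply rule 1 to records with margin < 16
  - 0 records get bonus of 20
  - Of these, 0 records then exceed 48 and get capped
Step 2: Apply rule 2 to records with margin > 48
  - 0 records (original) are capped
Step 3: Calculate final sum = 325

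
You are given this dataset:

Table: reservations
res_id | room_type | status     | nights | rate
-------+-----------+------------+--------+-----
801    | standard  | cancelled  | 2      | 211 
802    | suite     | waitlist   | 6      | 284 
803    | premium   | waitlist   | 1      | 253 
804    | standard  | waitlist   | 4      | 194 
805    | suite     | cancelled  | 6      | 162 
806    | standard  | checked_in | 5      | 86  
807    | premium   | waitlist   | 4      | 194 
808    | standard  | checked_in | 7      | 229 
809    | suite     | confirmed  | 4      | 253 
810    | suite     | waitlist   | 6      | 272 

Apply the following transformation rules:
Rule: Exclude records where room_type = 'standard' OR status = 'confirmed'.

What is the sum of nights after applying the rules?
23

Step 1: Find records where room_type = 'standard' OR status = 'confirmed'
Step 2: 5 records match, summing to 22
Step 3: Original sum: 45
Step 4: Remaining sum = 45 - 22 = 23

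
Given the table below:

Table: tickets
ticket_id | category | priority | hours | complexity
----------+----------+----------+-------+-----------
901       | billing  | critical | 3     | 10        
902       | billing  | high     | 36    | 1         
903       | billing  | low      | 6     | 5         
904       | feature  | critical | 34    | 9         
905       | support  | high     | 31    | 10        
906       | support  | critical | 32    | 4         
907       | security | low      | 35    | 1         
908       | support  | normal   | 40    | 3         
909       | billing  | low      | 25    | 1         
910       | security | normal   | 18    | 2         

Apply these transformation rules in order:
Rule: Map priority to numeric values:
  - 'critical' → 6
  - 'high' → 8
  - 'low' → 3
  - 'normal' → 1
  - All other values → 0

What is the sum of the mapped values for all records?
45

Step 1: Apply mapping to each record
Step 2: Count by status:
  'critical': 3 records × 6 = 18
  'high': 2 records × 8 = 16
  'low': 3 records × 3 = 9
  'normal': 2 records × 1 = 2
Step 3: Sum all mapped values = 45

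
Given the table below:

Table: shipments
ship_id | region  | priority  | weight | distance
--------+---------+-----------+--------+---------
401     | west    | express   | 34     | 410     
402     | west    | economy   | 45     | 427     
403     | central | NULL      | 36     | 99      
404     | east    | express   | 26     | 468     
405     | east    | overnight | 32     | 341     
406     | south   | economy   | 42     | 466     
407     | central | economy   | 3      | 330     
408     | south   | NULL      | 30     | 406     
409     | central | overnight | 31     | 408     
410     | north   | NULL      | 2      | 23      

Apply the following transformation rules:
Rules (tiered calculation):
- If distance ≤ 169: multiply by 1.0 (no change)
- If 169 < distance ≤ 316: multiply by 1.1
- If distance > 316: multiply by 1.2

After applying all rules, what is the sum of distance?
4029.2

Step 1: Tier 1 (distance ≤ 169): 2 records, sum = 122 × 1.0 = 122.0
Step 2: Tier 2 (169 < distance ≤ 316): 0 records, sum = 0 × 1.1 = 0.0
Step 3: Tier 3 (distance > 316): 8 records, sum = 3256 × 1.2 = 3907.2
Step 4: Final sum = 122.0 + 0.0 + 3907.2 = 4029.2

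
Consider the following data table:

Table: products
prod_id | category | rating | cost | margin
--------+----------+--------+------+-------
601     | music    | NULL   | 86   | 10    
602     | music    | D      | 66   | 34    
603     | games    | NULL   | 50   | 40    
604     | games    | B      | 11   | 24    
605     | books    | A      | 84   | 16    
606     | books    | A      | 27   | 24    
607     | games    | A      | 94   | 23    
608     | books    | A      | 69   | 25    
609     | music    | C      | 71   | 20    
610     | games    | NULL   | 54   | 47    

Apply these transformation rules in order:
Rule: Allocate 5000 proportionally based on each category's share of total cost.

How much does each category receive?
books: 1470.59, games: 1707.52, music: 1821.9

Step 1: Calculate total cost = 612
Step 2: Calculate each category's proportion:
  books: 180/612 = 29.41% → 1470.59
  games: 209/612 = 34.15% → 1707.52
  music: 223/612 = 36.44% → 1821.9
Step 3: Verify: sum of allocations ≈ 5000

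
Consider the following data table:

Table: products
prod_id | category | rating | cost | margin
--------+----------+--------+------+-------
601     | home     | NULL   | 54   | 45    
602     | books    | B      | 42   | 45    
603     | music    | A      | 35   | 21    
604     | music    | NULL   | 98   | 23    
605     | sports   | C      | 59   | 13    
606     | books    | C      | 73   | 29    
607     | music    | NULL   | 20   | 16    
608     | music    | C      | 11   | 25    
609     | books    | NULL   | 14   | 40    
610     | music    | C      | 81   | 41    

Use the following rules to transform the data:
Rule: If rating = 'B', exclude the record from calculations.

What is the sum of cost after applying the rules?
445

Step 1: Identify records where rating = 'B'
Step 2: The excluded records sum to 42
Step 3: Original total cost = 487
Step 4: Remaining total = 487 - 42 = 445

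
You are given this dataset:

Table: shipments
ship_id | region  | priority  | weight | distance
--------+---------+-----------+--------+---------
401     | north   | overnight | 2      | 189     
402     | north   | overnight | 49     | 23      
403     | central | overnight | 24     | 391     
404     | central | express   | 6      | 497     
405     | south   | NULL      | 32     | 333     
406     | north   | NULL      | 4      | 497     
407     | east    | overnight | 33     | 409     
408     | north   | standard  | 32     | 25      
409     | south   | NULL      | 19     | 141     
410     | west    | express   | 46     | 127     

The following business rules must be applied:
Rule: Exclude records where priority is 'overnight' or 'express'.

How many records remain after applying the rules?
4

Step 1: Count records to exclude
  - 4 (overnight) + 2 (express) = 6 records
Step 2: Total records: 10
Step 3: Remaining = 10 - 6 = 4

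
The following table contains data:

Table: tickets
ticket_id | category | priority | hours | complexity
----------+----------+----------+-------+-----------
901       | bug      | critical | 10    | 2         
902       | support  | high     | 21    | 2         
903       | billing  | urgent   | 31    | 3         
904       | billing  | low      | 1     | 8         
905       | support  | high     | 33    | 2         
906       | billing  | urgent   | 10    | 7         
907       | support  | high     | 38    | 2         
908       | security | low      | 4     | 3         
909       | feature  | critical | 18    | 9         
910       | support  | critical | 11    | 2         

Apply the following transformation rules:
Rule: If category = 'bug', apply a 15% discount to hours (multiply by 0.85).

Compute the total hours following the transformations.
175.5

Step 1: Records with category = 'bug' have total hours = 10
Step 2: Apply multiplier: 10 × 0.85 = 8.5
Step 3: Other records total: 167
Step 4: Final sum = 8.5 + 167 = 175.5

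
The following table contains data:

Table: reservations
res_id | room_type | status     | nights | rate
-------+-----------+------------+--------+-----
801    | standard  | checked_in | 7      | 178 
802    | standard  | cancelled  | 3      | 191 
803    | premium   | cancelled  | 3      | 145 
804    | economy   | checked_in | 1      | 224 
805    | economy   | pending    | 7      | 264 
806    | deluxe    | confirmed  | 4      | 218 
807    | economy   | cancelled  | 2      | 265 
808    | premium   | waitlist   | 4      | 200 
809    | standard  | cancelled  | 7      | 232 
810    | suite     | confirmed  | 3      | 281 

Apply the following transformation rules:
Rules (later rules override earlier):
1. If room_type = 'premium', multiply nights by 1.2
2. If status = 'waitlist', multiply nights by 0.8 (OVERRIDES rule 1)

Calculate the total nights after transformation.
40.8

Step 1: Rule 2 takes priority for records with status = 'waitlist'
  - 1 records: 4 × 0.8 = 3.2
Step 2: Rule 1 applies to remaining records with room_type = 'premium'
  - 1 records: 3 × 1.2 = 3.6
Step 3: Other records unchanged: 34
Step 4: Final sum = 3.2 + 3.6 + 34 = 40.8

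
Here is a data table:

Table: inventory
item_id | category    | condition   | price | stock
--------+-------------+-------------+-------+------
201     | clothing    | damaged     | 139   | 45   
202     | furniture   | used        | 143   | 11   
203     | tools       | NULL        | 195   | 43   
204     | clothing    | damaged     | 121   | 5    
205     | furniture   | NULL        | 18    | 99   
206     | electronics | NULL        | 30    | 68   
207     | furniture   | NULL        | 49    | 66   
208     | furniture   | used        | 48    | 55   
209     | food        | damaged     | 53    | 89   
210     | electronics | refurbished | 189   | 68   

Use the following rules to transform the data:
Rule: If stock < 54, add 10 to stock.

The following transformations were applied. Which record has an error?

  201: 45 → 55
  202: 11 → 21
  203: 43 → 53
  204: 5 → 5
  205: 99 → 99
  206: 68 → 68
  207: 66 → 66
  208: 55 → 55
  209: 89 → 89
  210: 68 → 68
Record 204 has an error. The correct transformed value should be 15, not 5.

Step 1: Check each record against the rule
Step 2: Record 204 has stock = 5
Step 3: Since 5 < 54, the bonus should have been applied
Step 4: Correct value = 15, but claimed value = 5
Conclusion: Record 204 has the error.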